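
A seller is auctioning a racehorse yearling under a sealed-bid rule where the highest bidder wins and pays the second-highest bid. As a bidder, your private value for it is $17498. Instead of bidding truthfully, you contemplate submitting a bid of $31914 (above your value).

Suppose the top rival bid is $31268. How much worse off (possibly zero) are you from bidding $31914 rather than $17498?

$13770

Bidding your value $17498: you lose (since $17498 < $31268). Payoff $0.
Bidding $31914: you win and pay $31268. Payoff $17498 − $31268 = −$13770.
The competing bid $31268 lies between your value and your inflated bid, so overbidding wins an item priced above your value.
Loss from deviating = $0 − (−$13770) = $13770.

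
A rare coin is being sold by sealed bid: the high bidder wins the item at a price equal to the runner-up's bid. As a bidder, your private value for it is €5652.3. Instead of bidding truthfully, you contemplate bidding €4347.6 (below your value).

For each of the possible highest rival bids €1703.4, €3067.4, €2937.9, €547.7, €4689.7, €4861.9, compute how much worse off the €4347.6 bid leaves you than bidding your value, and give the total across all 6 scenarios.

The deviation costs you only when the competing bid falls strictly between €4347.6 and €5652.3; elsewhere both bids give the same outcome.
€1703.4: outcomes coincide → loss €0.
€3067.4: outcomes coincide → loss €0.
€2937.9: outcomes coincide → loss €0.
€547.7: outcomes coincide → loss €0.
€4689.7: truthful payoff €962.6, deviation payoff €0 → loss €962.6.
€4861.9: truthful payoff €790.4, deviation payoff €0 → loss €790.4.
Total loss = €962.6 + €790.4 = €1753.

€1753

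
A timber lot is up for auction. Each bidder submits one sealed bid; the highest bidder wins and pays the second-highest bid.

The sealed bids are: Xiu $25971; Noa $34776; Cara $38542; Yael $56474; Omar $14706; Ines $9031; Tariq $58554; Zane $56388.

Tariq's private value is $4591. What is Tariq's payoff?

Highest bid: Tariq at $58554, so Tariq wins.
Second-highest bid: Yael at $56474 — that is the price the winner pays.
Tariq's payoff = value − price = $4591 − $56474 = −$51883.

−$51883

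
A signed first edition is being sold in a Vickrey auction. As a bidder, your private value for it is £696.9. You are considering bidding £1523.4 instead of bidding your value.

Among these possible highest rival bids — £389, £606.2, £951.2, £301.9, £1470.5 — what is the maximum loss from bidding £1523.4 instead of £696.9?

£389: same outcome either way → loss £0.
£606.2: same outcome either way → loss £0.
£951.2: truthful gives £0, deviation gives −£254.3 → loss £254.3.
£301.9: same outcome either way → loss £0.
£1470.5: truthful gives £0, deviation gives −£773.6 → loss £773.6.
Maximum loss: £773.6.

£773.6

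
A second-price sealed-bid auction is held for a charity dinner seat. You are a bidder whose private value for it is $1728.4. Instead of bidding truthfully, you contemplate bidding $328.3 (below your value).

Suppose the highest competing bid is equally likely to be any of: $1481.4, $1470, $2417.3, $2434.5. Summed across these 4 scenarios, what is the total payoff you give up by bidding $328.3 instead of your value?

$505.4

The deviation costs you only when the competing bid falls strictly between $328.3 and $1728.4; elsewhere both bids give the same outcome.
$1481.4: truthful payoff $247, deviation payoff $0 → loss $247.
$1470: truthful payoff $258.4, deviation payoff $0 → loss $258.4.
$2417.3: outcomes coincide → loss $0.
$2434.5: outcomes coincide → loss $0.
Total loss = $247 + $258.4 = $505.4.
In a second-price auction your bid sets only whether you win, not what you pay, so bidding your true value is weakly dominant.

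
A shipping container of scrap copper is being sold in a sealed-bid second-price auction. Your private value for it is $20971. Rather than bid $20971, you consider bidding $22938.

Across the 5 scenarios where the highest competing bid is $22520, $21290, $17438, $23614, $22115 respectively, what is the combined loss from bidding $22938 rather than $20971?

$3012

The deviation costs you only when the competing bid falls strictly between $20971 and $22938; elsewhere both bids give the same outcome.
$22520: truthful payoff $0, deviation payoff −$1549 → loss $1549.
$21290: truthful payoff $0, deviation payoff −$319 → loss $319.
$17438: outcomes coincide → loss $0.
$23614: outcomes coincide → loss $0.
$22115: truthful payoff $0, deviation payoff −$1144 → loss $1144.
Total loss = $1549 + $319 + $1144 = $3012.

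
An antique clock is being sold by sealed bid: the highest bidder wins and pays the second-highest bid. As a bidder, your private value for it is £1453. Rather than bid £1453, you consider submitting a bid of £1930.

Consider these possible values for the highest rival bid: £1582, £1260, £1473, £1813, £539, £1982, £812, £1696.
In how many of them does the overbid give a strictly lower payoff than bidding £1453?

4

The deviation hurts exactly when the highest competing bid lies strictly between £1453 and £1930 — overbidding then wins at a price above your value.
£1582: inside the interval → strictly worse (loss £129).
£1260: below both → same outcome either way.
£1473: inside the interval → strictly worse (loss £20).
£1813: inside the interval → strictly worse (loss £360).
£539: below both → same outcome either way.
£1982: above both → same outcome either way.
£812: below both → same outcome either way.
£1696: inside the interval → strictly worse (loss £243).
Count: 4.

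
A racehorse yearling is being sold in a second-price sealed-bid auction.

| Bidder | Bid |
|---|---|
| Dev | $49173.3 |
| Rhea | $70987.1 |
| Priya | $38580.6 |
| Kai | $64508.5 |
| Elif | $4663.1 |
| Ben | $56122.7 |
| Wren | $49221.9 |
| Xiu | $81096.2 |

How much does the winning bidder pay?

Highest bid: Xiu at $81096.2, so Xiu wins.
Second-highest bid: Rhea at $70987.1 — that is the price the winner pays.

$70987.1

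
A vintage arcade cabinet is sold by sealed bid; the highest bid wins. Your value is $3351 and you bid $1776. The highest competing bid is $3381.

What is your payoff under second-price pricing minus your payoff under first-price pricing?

$0

Your bid $1776 is below $3381, so you lose under either rule.
Payoff is $0 in both cases; difference = $0.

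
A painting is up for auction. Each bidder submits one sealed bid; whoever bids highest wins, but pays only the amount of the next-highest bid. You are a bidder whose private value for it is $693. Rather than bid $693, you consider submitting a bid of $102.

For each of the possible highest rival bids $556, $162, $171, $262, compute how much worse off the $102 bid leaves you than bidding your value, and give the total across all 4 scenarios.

$1621

The deviation costs you only when the competing bid falls strictly between $102 and $693; elsewhere both bids give the same outcome.
$556: truthful payoff $137, deviation payoff $0 → loss $137.
$162: truthful payoff $531, deviation payoff $0 → loss $531.
$171: truthful payoff $522, deviation payoff $0 → loss $522.
$262: truthful payoff $431, deviation payoff $0 → loss $431.
Total loss = $137 + $531 + $522 + $431 = $1621.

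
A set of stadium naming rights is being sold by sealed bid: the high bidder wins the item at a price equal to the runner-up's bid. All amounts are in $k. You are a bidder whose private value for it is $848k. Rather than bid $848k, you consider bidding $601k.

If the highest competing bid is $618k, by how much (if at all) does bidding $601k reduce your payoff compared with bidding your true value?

Bidding your value $848k: you win (since $848k > $618k) and pay $618k. Payoff $230k.
Bidding $601k: you lose. Payoff $0k.
The competing bid $618k lies between your shaded bid and your value, so underbidding forfeits an item you could have won at a profitable price.
Loss from deviating = $230k − ($0k) = $230k.

$230k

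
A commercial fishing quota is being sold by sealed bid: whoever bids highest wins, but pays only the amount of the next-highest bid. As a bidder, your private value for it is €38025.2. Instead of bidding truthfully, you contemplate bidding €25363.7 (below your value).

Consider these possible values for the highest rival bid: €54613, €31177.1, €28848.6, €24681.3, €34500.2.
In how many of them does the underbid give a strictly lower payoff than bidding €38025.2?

3

The deviation hurts exactly when the highest competing bid lies strictly between €25363.7 and €38025.2 — underbidding then forfeits a profitable win.
€54613: above both → same outcome either way.
€31177.1: inside the interval → strictly worse (loss €6848.1).
€28848.6: inside the interval → strictly worse (loss €9176.6).
€24681.3: below both → same outcome either way.
€34500.2: inside the interval → strictly worse (loss €3525).
Count: 3.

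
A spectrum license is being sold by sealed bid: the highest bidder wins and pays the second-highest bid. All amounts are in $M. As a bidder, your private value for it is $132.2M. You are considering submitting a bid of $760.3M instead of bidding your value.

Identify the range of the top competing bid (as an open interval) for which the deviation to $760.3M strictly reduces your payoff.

($132.2M, $760.3M)

If the competing bid is below $132.2M, both bids win at the same price — no difference.
If it is above $760.3M, both bids lose — no difference.
If it lies strictly between $132.2M and $760.3M, bidding your value loses (payoff 0) while bidding $760.3M wins at a price above your value (payoff negative).
So the deviation strictly hurts on the open interval ($132.2M, $760.3M).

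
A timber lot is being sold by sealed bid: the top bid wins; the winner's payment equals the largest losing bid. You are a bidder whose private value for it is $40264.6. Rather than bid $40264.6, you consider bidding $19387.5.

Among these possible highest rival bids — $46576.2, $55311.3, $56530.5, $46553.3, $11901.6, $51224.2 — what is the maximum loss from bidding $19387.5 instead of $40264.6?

$46576.2: same outcome either way → loss $0.
$55311.3: same outcome either way → loss $0.
$56530.5: same outcome either way → loss $0.
$46553.3: same outcome either way → loss $0.
$11901.6: same outcome either way → loss $0.
$51224.2: same outcome either way → loss $0.
Maximum loss: $0.

$0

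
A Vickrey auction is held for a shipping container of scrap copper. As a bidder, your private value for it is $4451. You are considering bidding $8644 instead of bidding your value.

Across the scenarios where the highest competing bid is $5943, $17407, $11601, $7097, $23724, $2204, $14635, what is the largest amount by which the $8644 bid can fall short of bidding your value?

$5943: truthful gives $0, deviation gives −$1492 → loss $1492.
$17407: same outcome either way → loss $0.
$11601: same outcome either way → loss $0.
$7097: truthful gives $0, deviation gives −$2646 → loss $2646.
$23724: same outcome either way → loss $0.
$2204: same outcome either way → loss $0.
$14635: same outcome either way → loss $0.
Maximum loss: $2646.

$2646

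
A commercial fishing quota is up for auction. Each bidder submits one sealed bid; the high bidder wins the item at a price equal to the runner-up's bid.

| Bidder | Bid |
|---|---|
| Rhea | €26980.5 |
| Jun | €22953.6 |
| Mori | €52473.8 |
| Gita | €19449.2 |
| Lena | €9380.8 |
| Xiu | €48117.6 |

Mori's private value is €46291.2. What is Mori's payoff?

−€1826.4

Highest bid: Mori at €52473.8, so Mori wins.
Second-highest bid: Xiu at €48117.6 — that is the price the winner pays.
Mori's payoff = value − price = €46291.2 − €48117.6 = −€1826.4.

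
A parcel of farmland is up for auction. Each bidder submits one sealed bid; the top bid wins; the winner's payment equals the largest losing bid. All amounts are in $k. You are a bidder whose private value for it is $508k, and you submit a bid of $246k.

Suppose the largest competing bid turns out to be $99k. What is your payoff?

$409k

Your bid $246k exceeds the highest competing bid $99k, so you win.
In a second-price auction the winner pays the second-highest bid, $99k.
Payoff = value − price = $508k − $99k = $409k.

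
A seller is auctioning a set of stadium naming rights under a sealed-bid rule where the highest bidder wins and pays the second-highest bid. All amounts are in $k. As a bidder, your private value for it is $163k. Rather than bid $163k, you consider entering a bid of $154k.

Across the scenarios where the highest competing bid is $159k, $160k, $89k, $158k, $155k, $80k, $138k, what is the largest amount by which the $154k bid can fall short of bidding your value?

$8k

$159k: truthful gives $4k, deviation gives $0k → loss $4k.
$160k: truthful gives $3k, deviation gives $0k → loss $3k.
$89k: same outcome either way → loss $0k.
$158k: truthful gives $5k, deviation gives $0k → loss $5k.
$155k: truthful gives $8k, deviation gives $0k → loss $8k.
$80k: same outcome either way → loss $0k.
$138k: same outcome either way → loss $0k.
Maximum loss: $8k.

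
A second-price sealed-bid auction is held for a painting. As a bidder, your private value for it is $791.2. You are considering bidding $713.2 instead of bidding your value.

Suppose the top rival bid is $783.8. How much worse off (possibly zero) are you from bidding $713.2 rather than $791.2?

$7.4

Bidding your value $791.2: you win (since $791.2 > $783.8) and pay $783.8. Payoff $7.4.
Bidding $713.2: you lose. Payoff $0.
The competing bid $783.8 lies between your shaded bid and your value, so underbidding forfeits an item you could have won at a profitable price.
Loss from deviating = $7.4 − ($0) = $7.4.
In a second-price auction your bid sets only whether you win, not what you pay, so bidding your true value is weakly dominant.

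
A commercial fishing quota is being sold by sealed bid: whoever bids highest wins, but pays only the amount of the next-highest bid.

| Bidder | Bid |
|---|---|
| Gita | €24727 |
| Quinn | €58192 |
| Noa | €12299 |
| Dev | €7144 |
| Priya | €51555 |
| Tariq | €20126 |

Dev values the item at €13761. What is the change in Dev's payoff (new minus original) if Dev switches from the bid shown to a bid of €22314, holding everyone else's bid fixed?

The highest bid among the other bidders is €58192; Dev's bid doesn't change that.
Original bid €7144: Dev is not highest (top rival bid is €58192); payoff €0.
Alternative bid €22314: Dev is not highest (top rival bid is €58192); payoff €0.
Change in payoff = €0 − (€0) = €0.

€0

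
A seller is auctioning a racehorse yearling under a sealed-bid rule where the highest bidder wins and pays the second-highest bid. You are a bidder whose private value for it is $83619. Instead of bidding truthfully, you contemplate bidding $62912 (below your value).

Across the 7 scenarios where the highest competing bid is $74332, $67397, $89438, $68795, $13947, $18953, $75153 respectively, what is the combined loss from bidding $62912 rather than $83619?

$48799

The deviation costs you only when the competing bid falls strictly between $62912 and $83619; elsewhere both bids give the same outcome.
$74332: truthful payoff $9287, deviation payoff $0 → loss $9287.
$67397: truthful payoff $16222, deviation payoff $0 → loss $16222.
$89438: outcomes coincide → loss $0.
$68795: truthful payoff $14824, deviation payoff $0 → loss $14824.
$13947: outcomes coincide → loss $0.
$18953: outcomes coincide → loss $0.
$75153: truthful payoff $8466, deviation payoff $0 → loss $8466.
Total loss = $9287 + $16222 + $14824 + $8466 = $48799.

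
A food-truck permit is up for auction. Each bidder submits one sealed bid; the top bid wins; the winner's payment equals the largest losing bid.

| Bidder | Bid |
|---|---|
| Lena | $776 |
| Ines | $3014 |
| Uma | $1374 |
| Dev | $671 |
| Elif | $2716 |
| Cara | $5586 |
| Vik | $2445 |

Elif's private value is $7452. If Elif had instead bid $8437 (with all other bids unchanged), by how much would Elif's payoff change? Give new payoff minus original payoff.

$1866

The highest bid among the other bidders is $5586; Elif's bid doesn't change that.
Original bid $2716: Elif is not highest (top rival bid is $5586); payoff $0.
Alternative bid $8437: Elif is highest, pays the top rival bid $5586; payoff $7452 − $5586 = $1866.
Change in payoff = $1866 − ($0) = $1866.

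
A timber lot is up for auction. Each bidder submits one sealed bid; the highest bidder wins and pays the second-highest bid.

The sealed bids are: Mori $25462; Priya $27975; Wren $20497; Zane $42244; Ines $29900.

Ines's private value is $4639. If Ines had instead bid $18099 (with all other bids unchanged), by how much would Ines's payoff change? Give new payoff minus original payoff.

The highest bid among the other bidders is $42244; Ines's bid doesn't change that.
Original bid $29900: Ines is not highest (top rival bid is $42244); payoff $0.
Alternative bid $18099: Ines is not highest (top rival bid is $42244); payoff $0.
Change in payoff = $0 − ($0) = $0.

$0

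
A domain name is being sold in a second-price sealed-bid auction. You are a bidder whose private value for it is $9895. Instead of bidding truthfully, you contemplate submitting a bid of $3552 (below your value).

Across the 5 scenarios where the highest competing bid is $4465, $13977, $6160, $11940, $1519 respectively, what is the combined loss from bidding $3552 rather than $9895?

The deviation costs you only when the competing bid falls strictly between $3552 and $9895; elsewhere both bids give the same outcome.
$4465: truthful payoff $5430, deviation payoff $0 → loss $5430.
$13977: outcomes coincide → loss $0.
$6160: truthful payoff $3735, deviation payoff $0 → loss $3735.
$11940: outcomes coincide → loss $0.
$1519: outcomes coincide → loss $0.
Total loss = $5430 + $3735 = $9165.

$9165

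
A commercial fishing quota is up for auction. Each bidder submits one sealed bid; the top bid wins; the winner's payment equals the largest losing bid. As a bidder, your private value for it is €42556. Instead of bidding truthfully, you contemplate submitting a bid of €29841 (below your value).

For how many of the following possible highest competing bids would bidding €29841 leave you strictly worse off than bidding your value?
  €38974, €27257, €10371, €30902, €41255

3

The deviation hurts exactly when the highest competing bid lies strictly between €29841 and €42556 — underbidding then forfeits a profitable win.
€38974: inside the interval → strictly worse (loss €3582).
€27257: below both → same outcome either way.
€10371: below both → same outcome either way.
€30902: inside the interval → strictly worse (loss €11654).
€41255: inside the interval → strictly worse (loss €1301).
Count: 3.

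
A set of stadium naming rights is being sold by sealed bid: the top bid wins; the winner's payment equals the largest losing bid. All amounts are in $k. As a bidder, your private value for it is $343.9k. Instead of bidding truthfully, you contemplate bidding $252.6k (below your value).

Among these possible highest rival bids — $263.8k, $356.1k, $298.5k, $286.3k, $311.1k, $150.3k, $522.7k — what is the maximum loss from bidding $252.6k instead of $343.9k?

$263.8k: truthful gives $80.1k, deviation gives $0k → loss $80.1k.
$356.1k: same outcome either way → loss $0k.
$298.5k: truthful gives $45.4k, deviation gives $0k → loss $45.4k.
$286.3k: truthful gives $57.6k, deviation gives $0k → loss $57.6k.
$311.1k: truthful gives $32.8k, deviation gives $0k → loss $32.8k.
$150.3k: same outcome either way → loss $0k.
$522.7k: same outcome either way → loss $0k.
Maximum loss: $80.1k.

$80.1k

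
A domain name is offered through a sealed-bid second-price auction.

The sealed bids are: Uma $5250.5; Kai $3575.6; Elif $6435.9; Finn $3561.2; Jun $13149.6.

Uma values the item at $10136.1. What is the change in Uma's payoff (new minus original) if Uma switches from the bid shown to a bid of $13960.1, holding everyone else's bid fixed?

The highest bid among the other bidders is $13149.6; Uma's bid doesn't change that.
Original bid $5250.5: Uma is not highest (top rival bid is $13149.6); payoff $0.
Alternative bid $13960.1: Uma is highest, pays the top rival bid $13149.6; payoff $10136.1 − $13149.6 = −$3013.5.
Change in payoff = −$3013.5 − ($0) = −$3013.5.

−$3013.5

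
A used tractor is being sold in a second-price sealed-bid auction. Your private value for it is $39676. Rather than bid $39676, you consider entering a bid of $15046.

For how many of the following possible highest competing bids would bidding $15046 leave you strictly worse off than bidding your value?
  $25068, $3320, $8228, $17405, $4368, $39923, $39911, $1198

The deviation hurts exactly when the highest competing bid lies strictly between $15046 and $39676 — underbidding then forfeits a profitable win.
$25068: inside the interval → strictly worse (loss $14608).
$3320: below both → same outcome either way.
$8228: below both → same outcome either way.
$17405: inside the interval → strictly worse (loss $22271).
$4368: below both → same outcome either way.
$39923: above both → same outcome either way.
$39911: above both → same outcome either way.
$1198: below both → same outcome either way.
Count: 2.

2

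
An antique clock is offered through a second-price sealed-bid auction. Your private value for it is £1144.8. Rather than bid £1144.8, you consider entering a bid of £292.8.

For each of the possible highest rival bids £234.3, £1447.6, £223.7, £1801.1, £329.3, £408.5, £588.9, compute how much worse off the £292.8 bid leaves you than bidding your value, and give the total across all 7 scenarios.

The deviation costs you only when the competing bid falls strictly between £292.8 and £1144.8; elsewhere both bids give the same outcome.
£234.3: outcomes coincide → loss £0.
£1447.6: outcomes coincide → loss £0.
£223.7: outcomes coincide → loss £0.
£1801.1: outcomes coincide → loss £0.
£329.3: truthful payoff £815.5, deviation payoff £0 → loss £815.5.
£408.5: truthful payoff £736.3, deviation payoff £0 → loss £736.3.
£588.9: truthful payoff £555.9, deviation payoff £0 → loss £555.9.
Total loss = £815.5 + £736.3 + £555.9 = £2107.7.

£2107.7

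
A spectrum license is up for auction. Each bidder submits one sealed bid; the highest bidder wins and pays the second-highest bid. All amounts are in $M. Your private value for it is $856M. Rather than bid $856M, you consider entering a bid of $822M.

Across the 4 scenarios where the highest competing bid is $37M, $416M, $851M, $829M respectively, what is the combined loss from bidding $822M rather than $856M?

$32M

The deviation costs you only when the competing bid falls strictly between $822M and $856M; elsewhere both bids give the same outcome.
$37M: outcomes coincide → loss $0M.
$416M: outcomes coincide → loss $0M.
$851M: truthful payoff $5M, deviation payoff $0M → loss $5M.
$829M: truthful payoff $27M, deviation payoff $0M → loss $27M.
Total loss = $5M + $27M = $32M.
Because the price is fixed by the runner-up's bid, deviating from your value can only change a good outcome into a bad one — never the reverse.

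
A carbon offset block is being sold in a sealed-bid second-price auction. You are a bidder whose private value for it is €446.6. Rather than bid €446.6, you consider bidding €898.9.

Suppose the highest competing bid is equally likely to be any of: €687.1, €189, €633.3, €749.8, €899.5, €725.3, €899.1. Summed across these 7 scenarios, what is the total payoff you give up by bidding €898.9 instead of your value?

The deviation costs you only when the competing bid falls strictly between €446.6 and €898.9; elsewhere both bids give the same outcome.
€687.1: truthful payoff €0, deviation payoff −€240.5 → loss €240.5.
€189: outcomes coincide → loss €0.
€633.3: truthful payoff €0, deviation payoff −€186.7 → loss €186.7.
€749.8: truthful payoff €0, deviation payoff −€303.2 → loss €303.2.
€899.5: outcomes coincide → loss €0.
€725.3: truthful payoff €0, deviation payoff −€278.7 → loss €278.7.
€899.1: outcomes coincide → loss €0.
Total loss = €240.5 + €186.7 + €303.2 + €278.7 = €1009.1.

€1009.1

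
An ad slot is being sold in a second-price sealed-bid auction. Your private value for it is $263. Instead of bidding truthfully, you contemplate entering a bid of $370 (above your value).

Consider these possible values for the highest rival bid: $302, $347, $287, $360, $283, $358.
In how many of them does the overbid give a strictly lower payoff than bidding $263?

The deviation hurts exactly when the highest competing bid lies strictly between $263 and $370 — overbidding then wins at a price above your value.
$302: inside the interval → strictly worse (loss $39).
$347: inside the interval → strictly worse (loss $84).
$287: inside the interval → strictly worse (loss $24).
$360: inside the interval → strictly worse (loss $97).
$283: inside the interval → strictly worse (loss $20).
$358: inside the interval → strictly worse (loss $95).
Count: 6.

6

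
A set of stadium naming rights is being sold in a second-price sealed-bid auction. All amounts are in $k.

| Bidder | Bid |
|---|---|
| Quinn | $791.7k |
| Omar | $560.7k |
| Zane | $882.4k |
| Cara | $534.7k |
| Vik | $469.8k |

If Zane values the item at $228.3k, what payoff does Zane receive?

−$563.4k

Highest bid: Zane at $882.4k, so Zane wins.
Second-highest bid: Quinn at $791.7k — that is the price the winner pays.
Zane's payoff = value − price = $228.3k − $791.7k = −$563.4k.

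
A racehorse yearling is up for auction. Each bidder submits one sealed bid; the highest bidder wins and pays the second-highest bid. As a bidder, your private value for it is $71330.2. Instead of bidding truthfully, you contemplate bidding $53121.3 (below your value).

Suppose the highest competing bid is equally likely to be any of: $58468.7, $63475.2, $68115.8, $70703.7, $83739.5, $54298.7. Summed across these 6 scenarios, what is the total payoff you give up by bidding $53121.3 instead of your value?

$41588.9

The deviation costs you only when the competing bid falls strictly between $53121.3 and $71330.2; elsewhere both bids give the same outcome.
$58468.7: truthful payoff $12861.5, deviation payoff $0 → loss $12861.5.
$63475.2: truthful payoff $7855, deviation payoff $0 → loss $7855.
$68115.8: truthful payoff $3214.4, deviation payoff $0 → loss $3214.4.
$70703.7: truthful payoff $626.5, deviation payoff $0 → loss $626.5.
$83739.5: outcomes coincide → loss $0.
$54298.7: truthful payoff $17031.5, deviation payoff $0 → loss $17031.5.
Total loss = $12861.5 + $7855 + $3214.4 + $626.5 + $17031.5 = $41588.9.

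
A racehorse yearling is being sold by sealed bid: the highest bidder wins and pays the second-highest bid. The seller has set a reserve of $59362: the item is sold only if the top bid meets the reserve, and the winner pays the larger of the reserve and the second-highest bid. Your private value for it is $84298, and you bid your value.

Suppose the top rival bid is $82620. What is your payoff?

Your bid $84298 is the highest and exceeds the reserve.
Price = max(second-highest bid, reserve) = max($82620, $59362) = $82620.
Payoff = $84298 − $82620 = $1678.

$1678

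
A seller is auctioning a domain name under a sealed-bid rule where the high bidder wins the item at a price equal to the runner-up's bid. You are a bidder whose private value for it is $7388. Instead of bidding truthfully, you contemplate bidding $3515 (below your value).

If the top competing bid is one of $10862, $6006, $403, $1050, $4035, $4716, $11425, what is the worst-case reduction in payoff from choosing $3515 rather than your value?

$3353

$10862: same outcome either way → loss $0.
$6006: truthful gives $1382, deviation gives $0 → loss $1382.
$403: same outcome either way → loss $0.
$1050: same outcome either way → loss $0.
$4035: truthful gives $3353, deviation gives $0 → loss $3353.
$4716: truthful gives $2672, deviation gives $0 → loss $2672.
$11425: same outcome either way → loss $0.
Maximum loss: $3353.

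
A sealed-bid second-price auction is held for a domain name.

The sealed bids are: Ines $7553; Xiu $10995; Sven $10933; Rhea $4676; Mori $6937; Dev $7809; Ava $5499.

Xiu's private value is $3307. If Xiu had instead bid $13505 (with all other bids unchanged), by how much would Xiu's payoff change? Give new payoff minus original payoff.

The highest bid among the other bidders is $10933; Xiu's bid doesn't change that.
Original bid $10995: Xiu is highest, pays the top rival bid $10933; payoff $3307 − $10933 = −$7626.
Alternative bid $13505: Xiu is highest, pays the top rival bid $10933; payoff $3307 − $10933 = −$7626.
Change in payoff = −$7626 − (−$7626) = $0.

$0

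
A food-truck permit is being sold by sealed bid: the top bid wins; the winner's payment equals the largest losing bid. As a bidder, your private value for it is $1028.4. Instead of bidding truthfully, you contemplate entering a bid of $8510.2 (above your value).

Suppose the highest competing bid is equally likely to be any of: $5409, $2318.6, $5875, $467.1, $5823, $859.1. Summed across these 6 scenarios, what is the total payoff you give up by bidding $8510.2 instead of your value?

$15312

The deviation costs you only when the competing bid falls strictly between $1028.4 and $8510.2; elsewhere both bids give the same outcome.
$5409: truthful payoff $0, deviation payoff −$4380.6 → loss $4380.6.
$2318.6: truthful payoff $0, deviation payoff −$1290.2 → loss $1290.2.
$5875: truthful payoff $0, deviation payoff −$4846.6 → loss $4846.6.
$467.1: outcomes coincide → loss $0.
$5823: truthful payoff $0, deviation payoff −$4794.6 → loss $4794.6.
$859.1: outcomes coincide → loss $0.
Total loss = $4380.6 + $1290.2 + $4846.6 + $4794.6 = $15312.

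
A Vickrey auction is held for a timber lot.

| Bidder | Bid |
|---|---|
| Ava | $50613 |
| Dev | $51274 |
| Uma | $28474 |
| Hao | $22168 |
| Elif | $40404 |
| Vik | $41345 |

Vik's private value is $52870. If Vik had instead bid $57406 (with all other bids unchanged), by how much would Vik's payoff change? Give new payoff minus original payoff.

$1596

The highest bid among the other bidders is $51274; Vik's bid doesn't change that.
Original bid $41345: Vik is not highest (top rival bid is $51274); payoff $0.
Alternative bid $57406: Vik is highest, pays the top rival bid $51274; payoff $52870 − $51274 = $1596.
Change in payoff = $1596 − ($0) = $1596.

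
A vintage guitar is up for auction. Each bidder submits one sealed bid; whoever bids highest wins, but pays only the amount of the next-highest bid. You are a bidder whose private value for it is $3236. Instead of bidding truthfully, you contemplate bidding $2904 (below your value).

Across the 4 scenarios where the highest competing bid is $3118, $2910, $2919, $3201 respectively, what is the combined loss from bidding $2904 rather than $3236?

The deviation costs you only when the competing bid falls strictly between $2904 and $3236; elsewhere both bids give the same outcome.
$3118: truthful payoff $118, deviation payoff $0 → loss $118.
$2910: truthful payoff $326, deviation payoff $0 → loss $326.
$2919: truthful payoff $317, deviation payoff $0 → loss $317.
$3201: truthful payoff $35, deviation payoff $0 → loss $35.
Total loss = $118 + $326 + $317 + $35 = $796.
Truthful bidding weakly dominates here: raising your bid can only win items priced above your value, and lowering it can only forfeit items priced below.

$796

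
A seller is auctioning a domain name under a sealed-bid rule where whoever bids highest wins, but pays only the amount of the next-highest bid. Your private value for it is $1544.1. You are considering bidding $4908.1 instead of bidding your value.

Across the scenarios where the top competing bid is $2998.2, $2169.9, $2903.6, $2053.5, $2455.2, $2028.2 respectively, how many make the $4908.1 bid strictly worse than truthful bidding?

The deviation hurts exactly when the highest competing bid lies strictly between $1544.1 and $4908.1 — overbidding then wins at a price above your value.
$2998.2: inside the interval → strictly worse (loss $1454.1).
$2169.9: inside the interval → strictly worse (loss $625.8).
$2903.6: inside the interval → strictly worse (loss $1359.5).
$2053.5: inside the interval → strictly worse (loss $509.4).
$2455.2: inside the interval → strictly worse (loss $911.1).
$2028.2: inside the interval → strictly worse (loss $484.1).
Count: 6.

6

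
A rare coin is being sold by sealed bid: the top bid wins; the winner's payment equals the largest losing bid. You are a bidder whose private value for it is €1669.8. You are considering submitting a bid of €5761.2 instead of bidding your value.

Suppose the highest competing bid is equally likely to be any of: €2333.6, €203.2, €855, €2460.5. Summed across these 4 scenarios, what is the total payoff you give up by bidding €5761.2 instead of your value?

The deviation costs you only when the competing bid falls strictly between €1669.8 and €5761.2; elsewhere both bids give the same outcome.
€2333.6: truthful payoff €0, deviation payoff −€663.8 → loss €663.8.
€203.2: outcomes coincide → loss €0.
€855: outcomes coincide → loss €0.
€2460.5: truthful payoff €0, deviation payoff −€790.7 → loss €790.7.
Total loss = €663.8 + €790.7 = €1454.5.

€1454.5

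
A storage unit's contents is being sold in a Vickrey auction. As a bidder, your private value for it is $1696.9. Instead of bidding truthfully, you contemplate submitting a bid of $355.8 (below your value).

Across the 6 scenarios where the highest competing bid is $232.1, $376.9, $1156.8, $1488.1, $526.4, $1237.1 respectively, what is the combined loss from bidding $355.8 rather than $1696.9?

$3699.2

The deviation costs you only when the competing bid falls strictly between $355.8 and $1696.9; elsewhere both bids give the same outcome.
$232.1: outcomes coincide → loss $0.
$376.9: truthful payoff $1320, deviation payoff $0 → loss $1320.
$1156.8: truthful payoff $540.1, deviation payoff $0 → loss $540.1.
$1488.1: truthful payoff $208.8, deviation payoff $0 → loss $208.8.
$526.4: truthful payoff $1170.5, deviation payoff $0 → loss $1170.5.
$1237.1: truthful payoff $459.8, deviation payoff $0 → loss $459.8.
Total loss = $1320 + $540.1 + $208.8 + $1170.5 + $459.8 = $3699.2.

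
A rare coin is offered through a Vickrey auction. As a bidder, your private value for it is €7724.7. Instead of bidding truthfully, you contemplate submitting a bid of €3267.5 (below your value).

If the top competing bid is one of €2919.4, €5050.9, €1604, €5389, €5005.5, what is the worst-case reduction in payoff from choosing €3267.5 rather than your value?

€2919.4: same outcome either way → loss €0.
€5050.9: truthful gives €2673.8, deviation gives €0 → loss €2673.8.
€1604: same outcome either way → loss €0.
€5389: truthful gives €2335.7, deviation gives €0 → loss €2335.7.
€5005.5: truthful gives €2719.2, deviation gives €0 → loss €2719.2.
Maximum loss: €2719.2.

€2719.2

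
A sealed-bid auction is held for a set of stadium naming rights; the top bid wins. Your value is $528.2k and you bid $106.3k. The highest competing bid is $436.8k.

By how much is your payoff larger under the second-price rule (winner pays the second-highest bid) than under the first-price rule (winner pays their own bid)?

Your bid $106.3k is below $436.8k, so you lose under either rule.
Payoff is $0k in both cases; difference = $0k.

$0k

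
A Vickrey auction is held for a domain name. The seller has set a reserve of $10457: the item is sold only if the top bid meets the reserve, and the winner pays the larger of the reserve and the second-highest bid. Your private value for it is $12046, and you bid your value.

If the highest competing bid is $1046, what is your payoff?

Your bid $12046 is the highest and exceeds the reserve.
Price = max(second-highest bid, reserve) = max($1046, $10457) = $10457.
Payoff = $12046 − $10457 = $1589.

$1589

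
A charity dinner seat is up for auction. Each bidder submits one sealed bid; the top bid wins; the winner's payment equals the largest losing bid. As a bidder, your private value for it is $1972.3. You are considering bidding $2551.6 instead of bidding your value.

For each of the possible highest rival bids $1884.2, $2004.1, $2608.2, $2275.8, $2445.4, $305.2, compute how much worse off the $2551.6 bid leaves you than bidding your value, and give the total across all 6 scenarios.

The deviation costs you only when the competing bid falls strictly between $1972.3 and $2551.6; elsewhere both bids give the same outcome.
$1884.2: outcomes coincide → loss $0.
$2004.1: truthful payoff $0, deviation payoff −$31.8 → loss $31.8.
$2608.2: outcomes coincide → loss $0.
$2275.8: truthful payoff $0, deviation payoff −$303.5 → loss $303.5.
$2445.4: truthful payoff $0, deviation payoff −$473.1 → loss $473.1.
$305.2: outcomes coincide → loss $0.
Total loss = $31.8 + $303.5 + $473.1 = $808.4.

$808.4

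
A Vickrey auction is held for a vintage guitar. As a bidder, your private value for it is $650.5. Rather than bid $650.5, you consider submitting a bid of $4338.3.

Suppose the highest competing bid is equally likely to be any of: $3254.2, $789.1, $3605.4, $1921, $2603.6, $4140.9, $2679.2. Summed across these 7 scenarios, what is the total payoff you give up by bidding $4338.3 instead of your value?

$14439.9

The deviation costs you only when the competing bid falls strictly between $650.5 and $4338.3; elsewhere both bids give the same outcome.
$3254.2: truthful payoff $0, deviation payoff −$2603.7 → loss $2603.7.
$789.1: truthful payoff $0, deviation payoff −$138.6 → loss $138.6.
$3605.4: truthful payoff $0, deviation payoff −$2954.9 → loss $2954.9.
$1921: truthful payoff $0, deviation payoff −$1270.5 → loss $1270.5.
$2603.6: truthful payoff $0, deviation payoff −$1953.1 → loss $1953.1.
$4140.9: truthful payoff $0, deviation payoff −$3490.4 → loss $3490.4.
$2679.2: truthful payoff $0, deviation payoff −$2028.7 → loss $2028.7.
Total loss = $2603.7 + $138.6 + $2954.9 + $1270.5 + $1953.1 + $3490.4 + $2028.7 = $14439.9.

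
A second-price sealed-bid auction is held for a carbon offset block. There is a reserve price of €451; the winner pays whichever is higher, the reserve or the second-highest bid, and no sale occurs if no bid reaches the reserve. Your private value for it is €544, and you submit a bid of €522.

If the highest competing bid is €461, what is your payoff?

Your bid €522 is the highest and exceeds the reserve.
Price = max(second-highest bid, reserve) = max(€461, €451) = €461.
Payoff = €544 − €461 = €83.

€83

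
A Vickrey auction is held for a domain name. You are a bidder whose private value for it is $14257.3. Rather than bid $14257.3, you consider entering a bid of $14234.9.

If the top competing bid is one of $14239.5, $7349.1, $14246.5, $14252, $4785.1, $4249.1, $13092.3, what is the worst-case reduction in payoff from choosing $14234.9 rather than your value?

$14239.5: truthful gives $17.8, deviation gives $0 → loss $17.8.
$7349.1: same outcome either way → loss $0.
$14246.5: truthful gives $10.8, deviation gives $0 → loss $10.8.
$14252: truthful gives $5.3, deviation gives $0 → loss $5.3.
$4785.1: same outcome either way → loss $0.
$4249.1: same outcome either way → loss $0.
$13092.3: same outcome either way → loss $0.
Maximum loss: $17.8.

$17.8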